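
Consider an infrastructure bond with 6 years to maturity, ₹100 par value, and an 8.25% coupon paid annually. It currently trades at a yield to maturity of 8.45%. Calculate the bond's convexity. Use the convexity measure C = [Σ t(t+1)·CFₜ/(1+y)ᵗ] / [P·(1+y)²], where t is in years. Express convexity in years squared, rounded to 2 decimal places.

27.58

With y = 0.0845:
  t   CF        PV=CF/(1+0.0845)^t    t·PV        t(t+1)·PV
  1         8.25         7.6072         7.6072          15.2144
  2         8.25         7.0145        14.0289          42.0868
  3         8.25         6.4679        19.4038          77.6152
  4         8.25         5.9640        23.8559         119.2795
  5         8.25         5.4993        27.4964         164.9785
  6       108.25        66.5351       399.2104       2,794.4726
  Σ                     99.0879       491.6026       3,213.6470
P = 99.0879.
Convexity = Σ t(t+1)·PV / [P·(1+y)²] = 3,213.6470 / (99.0879 × 1.176140) = 27.57518.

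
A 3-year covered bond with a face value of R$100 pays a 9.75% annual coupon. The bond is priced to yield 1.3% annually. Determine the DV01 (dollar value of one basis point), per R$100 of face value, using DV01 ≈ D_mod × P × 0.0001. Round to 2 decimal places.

R$0.03

Periodic yield y = 0.013.
  t   CF        PV=CF/(1+0.013)^t    t·PV
  1         9.75         9.6249         9.6249
  2         9.75         9.5014        19.0027
  3       109.75       105.5787       316.7360
  Σ                    124.7049       345.3636
P = 124.7049; D_Mac = 2.76945 yrs; D_mod = 2.73391 yrs.
DV01 ≈ 2.73391 × 124.7049 × 0.0001 = 0.034093.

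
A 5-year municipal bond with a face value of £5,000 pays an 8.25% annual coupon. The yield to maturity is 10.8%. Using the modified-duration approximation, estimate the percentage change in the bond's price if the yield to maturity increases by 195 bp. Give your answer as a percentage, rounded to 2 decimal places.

-7.49%

Periodic yield y = 0.108. Modified duration first:
  t   CF        PV=CF/(1+0.108)^t    t·PV
  1       412.50       372.2924       372.2924
  2       412.50       336.0040       672.0080
  3       412.50       303.2527       909.7581
  4       412.50       273.6938     1,094.7751
  5     5,412.50     3,241.1498    16,205.7491
  Σ                  4,526.3927    19,254.5827
P = 4,526.3927; D_Mac = 4.25385 yrs; D_mod = 4.25385/(1+0.108) = 3.83921 yrs.
ΔP/P ≈ -D_mod · Δy = -3.83921 × (+0.0195) = -0.074865 = -7.4865%.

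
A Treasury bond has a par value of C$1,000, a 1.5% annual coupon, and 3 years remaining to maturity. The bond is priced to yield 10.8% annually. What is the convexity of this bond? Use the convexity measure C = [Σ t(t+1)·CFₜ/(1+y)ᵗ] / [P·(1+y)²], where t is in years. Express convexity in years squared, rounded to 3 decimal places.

9.554

With y = 0.108:
  t   CF        PV=CF/(1+0.108)^t    t·PV        t(t+1)·PV
  1        15.00        13.5379        13.5379          27.0758
  2        15.00        12.2183        24.4367          73.3100
  3     1,015.00       746.1854     2,238.5563       8,954.2251
  Σ                    771.9417     2,276.5308       9,054.6109
P = 771.9417.
Convexity = Σ t(t+1)·PV / [P·(1+y)²] = 9,054.6109 / (771.9417 × 1.227664) = 9.55445.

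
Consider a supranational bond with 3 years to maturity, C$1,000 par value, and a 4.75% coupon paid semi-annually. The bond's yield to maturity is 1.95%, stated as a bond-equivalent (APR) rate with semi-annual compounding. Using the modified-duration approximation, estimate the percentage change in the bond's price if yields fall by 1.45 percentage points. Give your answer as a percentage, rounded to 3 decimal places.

+4.077%

Periodic yield y = 0.00975. Modified duration first:
  t   CF        PV=CF/(1+0.00975)^t    t·PV
  1        23.75        23.5207        23.5207
  2        23.75        23.2936        46.5871
  3        23.75        23.0686        69.2059
  4        23.75        22.8459        91.3836
  5        23.75        22.6253       113.1265
  6     1,023.75       965.8524     5,795.1141
  Σ                  1,081.2064     6,138.9379
P = 1,081.2064; D_Mac = 5.67786 half-year periods = 2.83893 yrs; D_mod = 2.83893/(1+0.00975) = 2.81152 yrs.
ΔP/P ≈ -D_mod · Δy = -2.81152 × (-0.0145) = +0.040767 = +4.0767%.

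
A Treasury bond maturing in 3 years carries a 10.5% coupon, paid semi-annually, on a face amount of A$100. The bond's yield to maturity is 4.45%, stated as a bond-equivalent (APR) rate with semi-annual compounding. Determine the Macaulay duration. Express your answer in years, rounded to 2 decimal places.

Periodic yield y = 0.02225. Discount each cash flow and weight by its period:
  t   CF        PV=CF/(1+0.02225)^t    t·PV
  1         5.25         5.1357         5.1357
  2         5.25         5.0239        10.0479
  3         5.25         4.9146        14.7438
  4         5.25         4.8076        19.2305
  5         5.25         4.7030        23.5149
  6       105.25        92.2315       553.3891
  Σ                    116.8164       626.0620
Price P = Σ PV = 116.8164.
Macaulay duration = Σ(t·PV) / P = 626.0620 / 116.8164 = 5.35937 half-year periods.
In years: 5.35937 / 2 = 2.67968 years.

2.68 years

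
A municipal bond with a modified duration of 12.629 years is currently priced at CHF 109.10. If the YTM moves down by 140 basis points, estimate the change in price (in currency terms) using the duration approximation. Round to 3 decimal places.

Duration approximation: ΔP/P ≈ -D_mod · Δy = -12.629 × (-0.014) = +0.176806.
ΔP ≈ 109.10 × (+0.176806) = +19.2895346.

+CHF 19.290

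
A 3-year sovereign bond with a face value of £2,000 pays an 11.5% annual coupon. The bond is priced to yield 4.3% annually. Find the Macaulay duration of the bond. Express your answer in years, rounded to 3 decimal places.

Periodic yield y = 0.043. Discount each cash flow and weight by its year:
  t   CF        PV=CF/(1+0.043)^t    t·PV
  1       230.00       220.5177       220.5177
  2       230.00       211.4264       422.8528
  3     2,230.00     1,965.4045     5,896.2134
  Σ                  2,397.3486     6,539.5839
Price P = Σ PV = 2,397.3486.
Macaulay duration = Σ(t·PV) / P = 6,539.5839 / 2,397.3486 = 2.72784 years.

2.728 years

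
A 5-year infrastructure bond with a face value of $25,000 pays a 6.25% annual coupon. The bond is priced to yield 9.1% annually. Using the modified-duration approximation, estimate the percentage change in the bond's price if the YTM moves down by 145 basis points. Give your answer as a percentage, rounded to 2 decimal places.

+5.86%

Periodic yield y = 0.091. Modified duration first:
  t   CF        PV=CF/(1+0.091)^t    t·PV
  1     1,562.50     1,432.1723     1,432.1723
  2     1,562.50     1,312.7152     2,625.4305
  3     1,562.50     1,203.2220     3,609.6661
  4     1,562.50     1,102.8616     4,411.4465
  5    26,562.50    17,184.8282    85,924.1409
  Σ                 22,235.7994    98,002.8563
P = 22,235.7994; D_Mac = 4.40744 yrs; D_mod = 4.40744/(1+0.091) = 4.03981 yrs.
ΔP/P ≈ -D_mod · Δy = -4.03981 × (-0.0145) = +0.058577 = +5.8577%.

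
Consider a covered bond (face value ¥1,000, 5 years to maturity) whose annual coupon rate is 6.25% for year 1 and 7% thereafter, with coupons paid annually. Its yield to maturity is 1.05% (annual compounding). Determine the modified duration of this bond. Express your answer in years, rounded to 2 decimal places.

Periodic yield y = 0.0105. First find Macaulay duration:
  t   CF        PV=CF/(1+0.0105)^t    t·PV
  1        62.50        61.8506        61.8506
  2        70.00        68.5528       137.1057
  3        70.00        67.8405       203.5215
  4        70.00        67.1356       268.5423
  5     1,070.00     1,015.5521     5,077.7603
  Σ                  1,280.9315     5,748.7804
P = 1,280.9315; Macaulay duration = 5,748.7804 / 1,280.9315 = 4.48797 years.
Modified duration = D_Mac / (1 + y) = 4.48797 / 1.0105 = 4.44133 years.

4.44 years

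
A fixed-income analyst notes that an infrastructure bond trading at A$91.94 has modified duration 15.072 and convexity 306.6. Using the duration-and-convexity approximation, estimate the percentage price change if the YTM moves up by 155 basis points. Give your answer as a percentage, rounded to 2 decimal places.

Duration effect: -D_mod·Δy = -15.072 × (+0.0155) = -0.233616
Convexity effect: ½·C·(Δy)² = 0.5 × 306.6 × (0.0155)² = +0.036830325
ΔP/P ≈ -0.233616 + 0.036830325 = -0.196785675
= -19.6785675%.

-19.68%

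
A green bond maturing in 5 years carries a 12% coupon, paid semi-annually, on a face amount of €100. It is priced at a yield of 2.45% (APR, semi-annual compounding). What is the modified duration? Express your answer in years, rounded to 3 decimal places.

Periodic yield y = 0.01225. First find Macaulay duration:
  t   CF        PV=CF/(1+0.01225)^t    t·PV
  1         6.00         5.9274         5.9274
  2         6.00         5.8557        11.7113
  3         6.00         5.7848        17.3544
  4         6.00         5.7148        22.8592
  5         6.00         5.6456        28.2281
  6         6.00         5.5773        33.4638
  7         6.00         5.5098        38.5687
  8         6.00         5.4431        43.5451
  9         6.00         5.3773        48.3954
  10      106.00        93.8486       938.4865
  Σ                    144.6844     1,188.5398
P = 144.6844; Macaulay duration = 1,188.5398 / 144.6844 = 8.21470 half-year periods = 4.10735 years.
Modified duration = D_Mac / (1 + y) = 4.10735 / 1.01225 = 4.05765 years.

4.058 years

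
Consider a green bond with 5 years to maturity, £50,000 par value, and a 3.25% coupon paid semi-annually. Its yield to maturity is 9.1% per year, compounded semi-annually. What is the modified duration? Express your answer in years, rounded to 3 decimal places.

Periodic yield y = 0.0455. First find Macaulay duration:
  t   CF        PV=CF/(1+0.0455)^t    t·PV
  1       812.50       777.1401       777.1401
  2       812.50       743.3191     1,486.6382
  3       812.50       710.9700     2,132.9099
  4       812.50       680.0287     2,720.1147
  5       812.50       650.4339     3,252.1696
  6       812.50       622.1271     3,732.7628
  7       812.50       595.0523     4,165.3658
  8       812.50       569.1557     4,553.2454
  9       812.50       544.3861     4,899.4750
  10   50,812.50    32,563.4335   325,634.3355
  Σ                 38,456.0465   353,354.1571
P = 38,456.0465; Macaulay duration = 353,354.1571 / 38,456.0465 = 9.18852 half-year periods = 4.59426 years.
Modified duration = D_Mac / (1 + y) = 4.59426 / 1.0455 = 4.39432 years.

4.394 years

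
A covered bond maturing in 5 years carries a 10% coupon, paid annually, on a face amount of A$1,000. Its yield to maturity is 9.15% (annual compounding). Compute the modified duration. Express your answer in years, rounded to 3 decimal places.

Periodic yield y = 0.0915. First find Macaulay duration:
  t   CF        PV=CF/(1+0.0915)^t    t·PV
  1       100.00        91.6170        91.6170
  2       100.00        83.9368       167.8736
  3       100.00        76.9004       230.7013
  4       100.00        70.4539       281.8156
  5     1,100.00       710.0256     3,550.1278
  Σ                  1,032.9338     4,322.1354
P = 1,032.9338; Macaulay duration = 4,322.1354 / 1,032.9338 = 4.18433 years.
Modified duration = D_Mac / (1 + y) = 4.18433 / 1.0915 = 3.83356 years.

3.834 years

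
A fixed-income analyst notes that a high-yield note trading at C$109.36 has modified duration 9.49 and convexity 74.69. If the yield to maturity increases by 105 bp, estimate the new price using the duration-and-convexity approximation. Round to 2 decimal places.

C$98.91

Duration effect: -D_mod·Δy = -9.49 × (+0.0105) = -0.099645
Convexity effect: ½·C·(Δy)² = 0.5 × 74.69 × (0.0105)² = +0.00411728625
ΔP/P ≈ -0.099645 + 0.00411728625 = -0.09552771375
New price ≈ 109.36 × (1 - 0.09552771375) = 98.9130892243.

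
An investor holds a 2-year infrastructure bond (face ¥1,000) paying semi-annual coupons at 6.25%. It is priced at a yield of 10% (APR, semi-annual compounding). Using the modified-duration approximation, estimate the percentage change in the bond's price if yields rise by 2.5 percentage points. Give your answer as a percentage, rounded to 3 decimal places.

-4.541%

Periodic yield y = 0.05. Modified duration first:
  t   CF        PV=CF/(1+0.05)^t    t·PV
  1        31.25        29.7619        29.7619
  2        31.25        28.3447        56.6893
  3        31.25        26.9949        80.9848
  4     1,031.25       848.4119     3,393.6477
  Σ                    933.5134     3,561.0837
P = 933.5134; D_Mac = 3.81471 half-year periods = 1.90736 yrs; D_mod = 1.90736/(1+0.05) = 1.81653 yrs.
ΔP/P ≈ -D_mod · Δy = -1.81653 × (+0.025) = -0.045413 = -4.5413%.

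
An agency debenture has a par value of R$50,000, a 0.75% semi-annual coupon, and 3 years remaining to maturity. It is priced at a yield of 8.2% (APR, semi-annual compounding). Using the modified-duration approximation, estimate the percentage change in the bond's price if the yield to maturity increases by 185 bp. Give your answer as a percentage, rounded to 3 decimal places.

Periodic yield y = 0.041. Modified duration first:
  t   CF        PV=CF/(1+0.041)^t    t·PV
  1       187.50       180.1153       180.1153
  2       187.50       173.0214       346.0428
  3       187.50       166.2069       498.6207
  4       187.50       159.6608       638.6433
  5       187.50       153.3725       766.8627
  6    50,187.50    39,435.8481   236,615.0888
  Σ                 40,268.2251   239,045.3736
P = 40,268.2251; D_Mac = 5.93633 half-year periods = 2.96816 yrs; D_mod = 2.96816/(1+0.041) = 2.85126 yrs.
ΔP/P ≈ -D_mod · Δy = -2.85126 × (+0.0185) = -0.052748 = -5.2748%.

-5.275%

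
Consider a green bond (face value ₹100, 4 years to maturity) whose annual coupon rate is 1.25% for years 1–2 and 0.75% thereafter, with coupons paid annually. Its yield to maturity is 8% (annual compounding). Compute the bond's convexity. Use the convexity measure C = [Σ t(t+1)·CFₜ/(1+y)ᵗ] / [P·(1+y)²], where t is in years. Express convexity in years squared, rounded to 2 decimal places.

16.69

With y = 0.08:
  t   CF        PV=CF/(1+0.08)^t    t·PV        t(t+1)·PV
  1         1.25         1.1574         1.1574           2.3148
  2         1.25         1.0717         2.1433           6.4300
  3         0.75         0.5954         1.7861           7.1445
  4       100.75        74.0543       296.2170       1,481.0852
  Σ                     76.8787       301.3039       1,496.9745
P = 76.8787.
Convexity = Σ t(t+1)·PV / [P·(1+y)²] = 1,496.9745 / (76.8787 × 1.166400) = 16.69401.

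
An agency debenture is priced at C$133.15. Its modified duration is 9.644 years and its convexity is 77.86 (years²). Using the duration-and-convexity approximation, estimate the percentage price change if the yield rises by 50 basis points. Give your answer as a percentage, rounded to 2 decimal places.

-4.72%

Duration effect: -D_mod·Δy = -9.644 × (+0.005) = -0.048220
Convexity effect: ½·C·(Δy)² = 0.5 × 77.86 × (0.005)² = +0.00097325
ΔP/P ≈ -0.048220 + 0.00097325 = -0.04724675
= -4.724675%.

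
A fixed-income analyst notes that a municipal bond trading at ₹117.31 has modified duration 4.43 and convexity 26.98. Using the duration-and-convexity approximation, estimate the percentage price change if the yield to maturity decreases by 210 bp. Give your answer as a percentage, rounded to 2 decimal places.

Duration effect: -D_mod·Δy = -4.43 × (-0.021) = +0.093030
Convexity effect: ½·C·(Δy)² = 0.5 × 26.98 × (-0.021)² = +0.00594909
ΔP/P ≈ +0.093030 + 0.00594909 = +0.09897909
= +9.897909%.

+9.90%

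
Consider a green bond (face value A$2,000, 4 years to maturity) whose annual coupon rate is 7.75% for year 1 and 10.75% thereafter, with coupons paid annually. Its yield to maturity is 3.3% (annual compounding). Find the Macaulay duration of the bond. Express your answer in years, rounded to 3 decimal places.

Periodic yield y = 0.033. Discount each cash flow and weight by its year:
  t   CF        PV=CF/(1+0.033)^t    t·PV
  1       155.00       150.0484       150.0484
  2       215.00       201.4827       402.9655
  3       215.00       195.0462       585.1386
  4     2,215.00     1,945.2367     7,780.9466
  Σ                  2,491.8140     8,919.0991
Price P = Σ PV = 2,491.8140.
Macaulay duration = Σ(t·PV) / P = 8,919.0991 / 2,491.8140 = 3.57936 years.

3.579 years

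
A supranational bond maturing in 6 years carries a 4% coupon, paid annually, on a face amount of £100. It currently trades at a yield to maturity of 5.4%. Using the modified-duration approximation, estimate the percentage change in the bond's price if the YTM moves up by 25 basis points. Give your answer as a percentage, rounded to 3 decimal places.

-1.287%

Periodic yield y = 0.054. Modified duration first:
  t   CF        PV=CF/(1+0.054)^t    t·PV
  1         4.00         3.7951         3.7951
  2         4.00         3.6006         7.2013
  3         4.00         3.4162        10.2485
  4         4.00         3.2411        12.9646
  5         4.00         3.0751        15.3754
  6       104.00        75.8560       455.1357
  Σ                     92.9840       504.7205
P = 92.9840; D_Mac = 5.42803 yrs; D_mod = 5.42803/(1+0.054) = 5.14994 yrs.
ΔP/P ≈ -D_mod · Δy = -5.14994 × (+0.0025) = -0.012875 = -1.2875%.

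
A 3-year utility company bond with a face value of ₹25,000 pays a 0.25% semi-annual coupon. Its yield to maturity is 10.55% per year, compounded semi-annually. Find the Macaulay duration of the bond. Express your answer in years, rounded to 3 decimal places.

Periodic yield y = 0.05275. Discount each cash flow and weight by its period:
  t   CF        PV=CF/(1+0.05275)^t    t·PV
  1        31.25        29.6842        29.6842
  2        31.25        28.1968        56.3936
  3        31.25        26.7839        80.3518
  4        31.25        25.4419       101.7675
  5        31.25        24.1671       120.8353
  6    25,031.25    18,387.8536   110,327.1216
  Σ                 18,522.1274   110,716.1538
Price P = Σ PV = 18,522.1274.
Macaulay duration = Σ(t·PV) / P = 110,716.1538 / 18,522.1274 = 5.97751 half-year periods.
In years: 5.97751 / 2 = 2.98875 years.

2.989 years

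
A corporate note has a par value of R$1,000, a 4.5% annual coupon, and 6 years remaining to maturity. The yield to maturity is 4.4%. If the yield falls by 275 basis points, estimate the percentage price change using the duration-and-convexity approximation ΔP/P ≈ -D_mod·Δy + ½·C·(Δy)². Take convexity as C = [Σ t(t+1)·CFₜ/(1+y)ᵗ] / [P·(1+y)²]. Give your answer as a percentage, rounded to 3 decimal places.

+15.464%

With y = 0.044:
  t   CF        PV=CF/(1+0.044)^t    t·PV        t(t+1)·PV
  1        45.00        43.1034        43.1034          86.2069
  2        45.00        41.2868        82.5737         247.7210
  3        45.00        39.5468       118.6403         474.5612
  4        45.00        37.8800       151.5202         757.6010
  5        45.00        36.2836       181.4179       1,088.5071
  6     1,045.00       807.0739     4,842.4434      33,897.1035
  Σ                  1,005.1746     5,419.6988      36,551.7006
P = 1,005.1746; D_Mac = 5.39180 yrs; D_mod = 5.16456 yrs; C = 33.36300.
Duration effect: -5.16456 × (-0.0275) = +0.142025
Convexity effect: 0.5 × 33.36300 × (-0.0275)² = +0.0126154
ΔP/P ≈ +0.142025 + 0.0126154 = +0.154641 = +15.4641%.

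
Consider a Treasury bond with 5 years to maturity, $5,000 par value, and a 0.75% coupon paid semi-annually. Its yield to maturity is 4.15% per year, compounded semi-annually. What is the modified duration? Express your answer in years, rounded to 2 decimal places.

4.81 years

Periodic yield y = 0.02075. First find Macaulay duration:
  t   CF        PV=CF/(1+0.02075)^t    t·PV
  1        18.75        18.3688        18.3688
  2        18.75        17.9954        35.9909
  3        18.75        17.6296        52.8889
  4        18.75        17.2712        69.0850
  5        18.75        16.9202        84.6008
  6        18.75        16.5762        99.4572
  7        18.75        16.2392       113.6746
  8        18.75        15.9091       127.2730
  9        18.75        15.5857       140.2714
  10    5,018.75     4,086.9721    40,869.7213
  Σ                  4,239.4677    41,611.3320
P = 4,239.4677; Macaulay duration = 41,611.3320 / 4,239.4677 = 9.81523 half-year periods = 4.90761 years.
Modified duration = D_Mac / (1 + y) = 4.90761 / 1.02075 = 4.80785 years.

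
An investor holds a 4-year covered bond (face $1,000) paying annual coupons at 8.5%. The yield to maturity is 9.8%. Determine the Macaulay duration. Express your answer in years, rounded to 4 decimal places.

3.5437 years

Periodic yield y = 0.098. Discount each cash flow and weight by its year:
  t   CF        PV=CF/(1+0.098)^t    t·PV
  1        85.00        77.4135        77.4135
  2        85.00        70.5041       141.0082
  3        85.00        64.2114       192.6341
  4     1,085.00       746.4838     2,985.9351
  Σ                    958.6127     3,396.9909
Price P = Σ PV = 958.6127.
Macaulay duration = Σ(t·PV) / P = 3,396.9909 / 958.6127 = 3.54365 years.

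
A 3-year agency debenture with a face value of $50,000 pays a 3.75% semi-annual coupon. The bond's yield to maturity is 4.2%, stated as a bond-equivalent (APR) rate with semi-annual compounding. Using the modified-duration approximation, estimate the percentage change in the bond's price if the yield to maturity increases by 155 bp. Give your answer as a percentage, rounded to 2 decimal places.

-4.35%

Periodic yield y = 0.021. Modified duration first:
  t   CF        PV=CF/(1+0.021)^t    t·PV
  1       937.50       918.2174       918.2174
  2       937.50       899.3315     1,798.6629
  3       937.50       880.8340     2,642.5019
  4       937.50       862.7169     3,450.8676
  5       937.50       844.9725     4,224.8624
  6    50,937.50    44,965.8879   269,795.3275
  Σ                 49,371.9602   282,830.4398
P = 49,371.9602; D_Mac = 5.72856 half-year periods = 2.86428 yrs; D_mod = 2.86428/(1+0.021) = 2.80537 yrs.
ΔP/P ≈ -D_mod · Δy = -2.80537 × (+0.0155) = -0.043483 = -4.3483%.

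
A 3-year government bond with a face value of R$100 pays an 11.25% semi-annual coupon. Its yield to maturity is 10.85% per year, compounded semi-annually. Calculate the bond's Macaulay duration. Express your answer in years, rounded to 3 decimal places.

Periodic yield y = 0.05425. Discount each cash flow and weight by its period:
  t   CF        PV=CF/(1+0.05425)^t    t·PV
  1        5.625         5.3355         5.3355
  2        5.625         5.0610        10.1220
  3        5.625         4.8006        14.4017
  4        5.625         4.5535        18.2141
  5        5.625         4.3192        21.5961
  6      105.625        76.9317       461.5899
  Σ                    101.0015       531.2593
Price P = Σ PV = 101.0015.
Macaulay duration = Σ(t·PV) / P = 531.2593 / 101.0015 = 5.25992 half-year periods.
In years: 5.25992 / 2 = 2.62996 years.

2.630 years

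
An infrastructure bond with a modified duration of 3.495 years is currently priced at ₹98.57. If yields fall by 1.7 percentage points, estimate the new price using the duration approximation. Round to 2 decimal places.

₹104.43

Duration approximation: ΔP/P ≈ -D_mod · Δy = -3.495 × (-0.017) = +0.059415.
New price ≈ 98.57 × (1 + 0.059415) = 104.42653655.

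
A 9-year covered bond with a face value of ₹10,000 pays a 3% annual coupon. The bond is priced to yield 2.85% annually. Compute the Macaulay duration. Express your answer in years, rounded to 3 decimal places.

8.027 years

Periodic yield y = 0.0285. Discount each cash flow and weight by its year:
  t   CF        PV=CF/(1+0.0285)^t    t·PV
  1       300.00       291.6869       291.6869
  2       300.00       283.6042       567.2084
  3       300.00       275.7455       827.2364
  4       300.00       268.1045     1,072.4179
  5       300.00       260.6752     1,303.3762
  6       300.00       253.4519     1,520.7111
  7       300.00       246.4286     1,725.0005
  8       300.00       239.6000     1,916.8003
  9    10,300.00     7,998.3160    71,984.8443
  Σ                 10,117.6129    81,209.2821
Price P = Σ PV = 10,117.6129.
Macaulay duration = Σ(t·PV) / P = 81,209.2821 / 10,117.6129 = 8.02653 years.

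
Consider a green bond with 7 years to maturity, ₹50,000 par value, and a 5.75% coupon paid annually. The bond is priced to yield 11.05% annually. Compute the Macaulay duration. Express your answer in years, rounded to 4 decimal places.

5.7692 years

Periodic yield y = 0.1105. Discount each cash flow and weight by its year:
  t   CF        PV=CF/(1+0.1105)^t    t·PV
  1     2,875.00     2,588.9239     2,588.9239
  2     2,875.00     2,331.3137     4,662.6275
  3     2,875.00     2,099.3370     6,298.0110
  4     2,875.00     1,890.4430     7,561.7722
  5     2,875.00     1,702.3350     8,511.6751
  6     2,875.00     1,532.9446     9,197.6679
  7    52,875.00    25,387.5294   177,712.7061
  Σ                 37,532.8268   216,533.3837
Price P = Σ PV = 37,532.8268.
Macaulay duration = Σ(t·PV) / P = 216,533.3837 / 37,532.8268 = 5.76917 years.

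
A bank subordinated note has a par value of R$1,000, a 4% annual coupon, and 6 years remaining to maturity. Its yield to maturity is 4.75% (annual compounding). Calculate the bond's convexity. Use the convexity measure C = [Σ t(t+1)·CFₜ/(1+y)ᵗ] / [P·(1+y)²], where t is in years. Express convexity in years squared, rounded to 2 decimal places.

With y = 0.0475:
  t   CF        PV=CF/(1+0.0475)^t    t·PV        t(t+1)·PV
  1        40.00        38.1862        38.1862          76.3723
  2        40.00        36.4546        72.9091         218.7274
  3        40.00        34.8015       104.4045         417.6179
  4        40.00        33.2234       132.8935         664.4677
  5        40.00        31.7168       158.5842         951.5050
  6     1,040.00       787.2436     4,723.4617      33,064.2320
  Σ                    961.6261     5,230.4392      35,392.9224
P = 961.6261.
Convexity = Σ t(t+1)·PV / [P·(1+y)²] = 35,392.9224 / (961.6261 × 1.097256) = 33.54302.

33.54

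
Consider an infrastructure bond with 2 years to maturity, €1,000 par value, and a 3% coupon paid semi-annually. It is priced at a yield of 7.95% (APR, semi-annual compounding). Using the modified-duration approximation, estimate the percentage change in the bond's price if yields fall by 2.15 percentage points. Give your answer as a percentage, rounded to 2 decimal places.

+4.04%

Periodic yield y = 0.03975. Modified duration first:
  t   CF        PV=CF/(1+0.03975)^t    t·PV
  1        15.00        14.4265        14.4265
  2        15.00        13.8750        27.7500
  3        15.00        13.3446        40.0337
  4     1,015.00       868.4610     3,473.8440
  Σ                    910.1071     3,556.0543
P = 910.1071; D_Mac = 3.90729 half-year periods = 1.95365 yrs; D_mod = 1.95365/(1+0.03975) = 1.87896 yrs.
ΔP/P ≈ -D_mod · Δy = -1.87896 × (-0.0215) = +0.040398 = +4.0398%.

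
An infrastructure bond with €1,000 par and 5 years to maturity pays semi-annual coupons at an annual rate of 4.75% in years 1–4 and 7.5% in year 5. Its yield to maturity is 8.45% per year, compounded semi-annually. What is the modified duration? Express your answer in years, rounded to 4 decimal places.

4.2838 years

Periodic yield y = 0.04225. First find Macaulay duration:
  t   CF        PV=CF/(1+0.04225)^t    t·PV
  1        23.75        22.7872        22.7872
  2        23.75        21.8635        43.7270
  3        23.75        20.9772        62.9317
  4        23.75        20.1269        80.5074
  5        23.75        19.3110        96.5549
  6        23.75        18.5282       111.1689
  7        23.75        17.7771       124.4395
  8        23.75        17.0564       136.4515
  9        37.50        25.8395       232.5555
  10    1,037.50       685.9131     6,859.1305
  Σ                    870.1800     7,770.2542
P = 870.1800; Macaulay duration = 7,770.2542 / 870.1800 = 8.92948 half-year periods = 4.46474 years.
Modified duration = D_Mac / (1 + y) = 4.46474 / 1.04225 = 4.28375 years.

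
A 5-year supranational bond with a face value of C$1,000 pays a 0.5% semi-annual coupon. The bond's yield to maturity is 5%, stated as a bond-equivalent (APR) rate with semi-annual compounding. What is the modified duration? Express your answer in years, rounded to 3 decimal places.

Periodic yield y = 0.025. First find Macaulay duration:
  t   CF        PV=CF/(1+0.025)^t    t·PV
  1         2.50         2.4390         2.4390
  2         2.50         2.3795         4.7591
  3         2.50         2.3215         6.9645
  4         2.50         2.2649         9.0595
  5         2.50         2.2096        11.0482
  6         2.50         2.1557        12.9345
  7         2.50         2.1032        14.7221
  8         2.50         2.0519        16.4149
  9         2.50         2.0018        18.0164
  10    1,002.50       783.1514     7,831.5140
  Σ                    803.0786     7,927.8722
P = 803.0786; Macaulay duration = 7,927.8722 / 803.0786 = 9.87185 half-year periods = 4.93593 years.
Modified duration = D_Mac / (1 + y) = 4.93593 / 1.025 = 4.81554 years.

4.816 years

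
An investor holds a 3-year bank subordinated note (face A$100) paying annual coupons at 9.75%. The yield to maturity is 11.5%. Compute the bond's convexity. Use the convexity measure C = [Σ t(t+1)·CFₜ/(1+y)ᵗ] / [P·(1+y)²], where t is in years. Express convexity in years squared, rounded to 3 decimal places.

8.523

With y = 0.115:
  t   CF        PV=CF/(1+0.115)^t    t·PV        t(t+1)·PV
  1         9.75         8.7444         8.7444          17.4888
  2         9.75         7.8425        15.6850          47.0550
  3       109.75        79.1735       237.5205         950.0822
  Σ                     95.7604       261.9500       1,014.6260
P = 95.7604.
Convexity = Σ t(t+1)·PV / [P·(1+y)²] = 1,014.6260 / (95.7604 × 1.243225) = 8.52256.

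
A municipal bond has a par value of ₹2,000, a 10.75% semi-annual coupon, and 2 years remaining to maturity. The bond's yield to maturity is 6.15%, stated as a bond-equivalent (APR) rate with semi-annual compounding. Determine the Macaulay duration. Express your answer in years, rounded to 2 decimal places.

1.86 years

Periodic yield y = 0.03075. Discount each cash flow and weight by its period:
  t   CF        PV=CF/(1+0.03075)^t    t·PV
  1       107.50       104.2930       104.2930
  2       107.50       101.1817       202.3633
  3       107.50        98.1631       294.4894
  4     2,107.50     1,867.0425     7,468.1701
  Σ                  2,170.6803     8,069.3158
Price P = Σ PV = 2,170.6803.
Macaulay duration = Σ(t·PV) / P = 8,069.3158 / 2,170.6803 = 3.71741 half-year periods.
In years: 3.71741 / 2 = 1.85871 years.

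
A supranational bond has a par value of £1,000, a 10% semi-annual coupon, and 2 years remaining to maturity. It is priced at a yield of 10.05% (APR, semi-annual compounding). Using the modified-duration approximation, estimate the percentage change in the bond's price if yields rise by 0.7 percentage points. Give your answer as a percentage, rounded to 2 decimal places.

-1.24%

Periodic yield y = 0.05025. Modified duration first:
  t   CF        PV=CF/(1+0.05025)^t    t·PV
  1        50.00        47.6077        47.6077
  2        50.00        45.3299        90.6598
  3        50.00        43.1610       129.4831
  4     1,050.00       863.0154     3,452.0615
  Σ                    999.1140     3,719.8122
P = 999.1140; D_Mac = 3.72311 half-year periods = 1.86156 yrs; D_mod = 1.86156/(1+0.05025) = 1.77249 yrs.
ΔP/P ≈ -D_mod · Δy = -1.77249 × (+0.007) = -0.012407 = -1.2407%.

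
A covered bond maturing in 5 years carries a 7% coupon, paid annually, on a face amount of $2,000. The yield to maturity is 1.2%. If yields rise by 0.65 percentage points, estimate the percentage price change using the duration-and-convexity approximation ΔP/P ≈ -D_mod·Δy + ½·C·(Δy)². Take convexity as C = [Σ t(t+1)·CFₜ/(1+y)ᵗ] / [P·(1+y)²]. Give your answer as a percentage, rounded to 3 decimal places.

-2.815%

With y = 0.012:
  t   CF        PV=CF/(1+0.012)^t    t·PV        t(t+1)·PV
  1       140.00       138.3399       138.3399         276.6798
  2       140.00       136.6995       273.3991         820.1972
  3       140.00       135.0786       405.2358       1,620.9430
  4       140.00       133.4769       533.9074       2,669.5372
  5     2,140.00     2,016.0960    10,080.4801      60,482.8804
  Σ                  2,559.6909    11,431.3622      65,870.2376
P = 2,559.6909; D_Mac = 4.46592 yrs; D_mod = 4.41296 yrs; C = 25.12700.
Duration effect: -4.41296 × (+0.0065) = -0.028684
Convexity effect: 0.5 × 25.12700 × (0.0065)² = +0.0005308
ΔP/P ≈ -0.028684 + 0.0005308 = -0.028153 = -2.8153%.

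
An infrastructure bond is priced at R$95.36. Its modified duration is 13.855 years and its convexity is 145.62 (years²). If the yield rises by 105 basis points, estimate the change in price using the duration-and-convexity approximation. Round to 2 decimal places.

-R$13.11

Duration effect: -D_mod·Δy = -13.855 × (+0.0105) = -0.1454775
Convexity effect: ½·C·(Δy)² = 0.5 × 145.62 × (0.0105)² = +0.0080273025
ΔP/P ≈ -0.1454775 + 0.0080273025 = -0.1374501975
ΔP ≈ 95.36 × (-0.1374501975) = -13.1072508336.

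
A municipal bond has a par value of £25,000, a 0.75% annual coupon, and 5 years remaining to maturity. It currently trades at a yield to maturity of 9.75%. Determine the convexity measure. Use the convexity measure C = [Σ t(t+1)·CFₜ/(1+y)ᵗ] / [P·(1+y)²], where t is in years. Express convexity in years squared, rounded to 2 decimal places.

24.28

With y = 0.0975:
  t   CF        PV=CF/(1+0.0975)^t    t·PV        t(t+1)·PV
  1       187.50       170.8428       170.8428         341.6856
  2       187.50       155.6654       311.3309         933.9927
  3       187.50       141.8364       425.5092       1,702.0367
  4       187.50       129.2359       516.9436       2,584.7179
  5    25,187.50    15,818.3951    79,091.9755     474,551.8531
  Σ                 16,415.9757    80,516.6020     480,114.2861
P = 16,415.9757.
Convexity = Σ t(t+1)·PV / [P·(1+y)²] = 480,114.2861 / (16,415.9757 × 1.204506) = 24.28113.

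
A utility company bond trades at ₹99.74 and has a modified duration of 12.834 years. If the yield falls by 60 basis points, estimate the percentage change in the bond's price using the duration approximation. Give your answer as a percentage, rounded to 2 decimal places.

Duration approximation: ΔP/P ≈ -D_mod · Δy = -12.834 × (-0.006) = +0.077004.
As a percentage: +7.7004%.

+7.70%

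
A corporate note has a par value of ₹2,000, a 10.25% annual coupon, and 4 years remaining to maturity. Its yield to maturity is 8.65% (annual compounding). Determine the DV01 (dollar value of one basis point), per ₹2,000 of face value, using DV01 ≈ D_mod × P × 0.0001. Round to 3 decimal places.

Periodic yield y = 0.0865.
  t   CF        PV=CF/(1+0.0865)^t    t·PV
  1       205.00       188.6792       188.6792
  2       205.00       173.6578       347.3157
  3       205.00       159.8323       479.4970
  4     2,205.00     1,582.3031     6,329.2123
  Σ                  2,104.4725     7,344.7042
P = 2,104.4725; D_Mac = 3.49005 yrs; D_mod = 3.21219 yrs.
DV01 ≈ 3.21219 × 2,104.4725 × 0.0001 = 0.675997.

₹0.676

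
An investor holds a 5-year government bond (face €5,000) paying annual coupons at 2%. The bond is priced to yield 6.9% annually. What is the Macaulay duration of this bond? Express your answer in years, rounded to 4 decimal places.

Periodic yield y = 0.069. Discount each cash flow and weight by its year:
  t   CF        PV=CF/(1+0.069)^t    t·PV
  1       100.00        93.5454        93.5454
  2       100.00        87.5074       175.0147
  3       100.00        81.8591       245.5773
  4       100.00        76.5754       306.3015
  5     5,100.00     3,653.2690    18,266.3449
  Σ                  3,992.7562    19,086.7838
Price P = Σ PV = 3,992.7562.
Macaulay duration = Σ(t·PV) / P = 19,086.7838 / 3,992.7562 = 4.78035 years.

4.7804 years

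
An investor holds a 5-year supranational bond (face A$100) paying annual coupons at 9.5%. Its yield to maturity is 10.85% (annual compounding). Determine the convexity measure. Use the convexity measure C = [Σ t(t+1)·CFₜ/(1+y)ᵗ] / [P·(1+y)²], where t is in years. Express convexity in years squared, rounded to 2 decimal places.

With y = 0.1085:
  t   CF        PV=CF/(1+0.1085)^t    t·PV        t(t+1)·PV
  1         9.50         8.5701         8.5701          17.1403
  2         9.50         7.7313        15.4626          46.3878
  3         9.50         6.9746        20.9237          83.6947
  4         9.50         6.2919        25.1675         125.8377
  5       109.50        65.4238       327.1189       1,962.7134
  Σ                     94.9917       397.2428       2,235.7738
P = 94.9917.
Convexity = Σ t(t+1)·PV / [P·(1+y)²] = 2,235.7738 / (94.9917 × 1.228772) = 19.15451.

19.15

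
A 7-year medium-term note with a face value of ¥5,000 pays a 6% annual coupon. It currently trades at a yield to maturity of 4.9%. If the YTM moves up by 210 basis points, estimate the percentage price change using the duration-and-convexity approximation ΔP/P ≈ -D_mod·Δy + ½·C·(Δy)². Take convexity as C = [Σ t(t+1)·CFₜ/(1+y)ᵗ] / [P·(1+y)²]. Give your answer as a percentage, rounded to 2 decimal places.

With y = 0.049:
  t   CF        PV=CF/(1+0.049)^t    t·PV        t(t+1)·PV
  1       300.00       285.9867       285.9867         571.9733
  2       300.00       272.6279       545.2558       1,635.7673
  3       300.00       259.8931       779.6794       3,118.7175
  4       300.00       247.7532       991.0129       4,955.0643
  5       300.00       236.1804     1,180.9019       7,085.4113
  6       300.00       225.1481     1,350.8887       9,456.2211
  7     5,300.00     3,791.8177    26,542.7241     212,341.7925
  Σ                  5,319.4071    31,676.4493     239,164.9474
P = 5,319.4071; D_Mac = 5.95488 yrs; D_mod = 5.67672 yrs; C = 40.85859.
Duration effect: -5.67672 × (+0.021) = -0.119211
Convexity effect: 0.5 × 40.85859 × (0.021)² = +0.0090093
ΔP/P ≈ -0.119211 + 0.0090093 = -0.110202 = -11.0202%.

-11.02%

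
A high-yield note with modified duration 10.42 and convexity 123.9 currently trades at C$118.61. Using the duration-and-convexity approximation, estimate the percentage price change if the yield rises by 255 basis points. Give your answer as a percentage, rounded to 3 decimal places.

Duration effect: -D_mod·Δy = -10.42 × (+0.0255) = -0.265710
Convexity effect: ½·C·(Δy)² = 0.5 × 123.9 × (0.0255)² = +0.0402829875
ΔP/P ≈ -0.265710 + 0.0402829875 = -0.2254270125
= -22.54270125%.

-22.543%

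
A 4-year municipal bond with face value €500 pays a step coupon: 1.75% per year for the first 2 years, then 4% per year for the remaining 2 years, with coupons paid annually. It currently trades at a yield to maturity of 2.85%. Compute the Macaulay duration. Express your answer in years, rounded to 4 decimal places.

3.8791 years

Periodic yield y = 0.0285. Discount each cash flow and weight by its year:
  t   CF        PV=CF/(1+0.0285)^t    t·PV
  1         8.75         8.5075         8.5075
  2         8.75         8.2718        16.5436
  3        20.00        18.3830        55.1491
  4       520.00       464.7144     1,858.8577
  Σ                    499.8768     1,939.0579
Price P = Σ PV = 499.8768.
Macaulay duration = Σ(t·PV) / P = 1,939.0579 / 499.8768 = 3.87907 years.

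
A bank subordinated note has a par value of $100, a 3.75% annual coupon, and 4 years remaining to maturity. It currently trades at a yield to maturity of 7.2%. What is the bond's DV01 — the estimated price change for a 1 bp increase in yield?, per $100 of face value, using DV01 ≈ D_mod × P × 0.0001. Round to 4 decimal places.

Periodic yield y = 0.072.
  t   CF        PV=CF/(1+0.072)^t    t·PV
  1         3.75         3.4981         3.4981
  2         3.75         3.2632         6.5264
  3         3.75         3.0440         9.1320
  4       103.75        78.5614       314.2454
  Σ                     88.3667       333.4020
P = 88.3667; D_Mac = 3.77294 yrs; D_mod = 3.51953 yrs.
DV01 ≈ 3.51953 × 88.3667 × 0.0001 = 0.031101.

$0.0311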